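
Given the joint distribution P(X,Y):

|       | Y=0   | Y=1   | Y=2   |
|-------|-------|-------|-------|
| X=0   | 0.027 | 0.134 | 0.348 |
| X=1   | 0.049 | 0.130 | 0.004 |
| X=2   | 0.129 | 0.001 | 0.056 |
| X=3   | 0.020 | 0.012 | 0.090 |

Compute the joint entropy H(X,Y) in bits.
2.8130 bits

H(X,Y) = -Σ_{x,y} P(x,y) log₂ P(x,y). Per-cell terms -P(x,y)·log₂P(x,y):
  X=0: 0.14069, 0.38856, 0.52995
  X=1: 0.21320, 0.38264, 0.03186
  X=2: 0.38114, 0.00997, 0.23287
  X=3: 0.11288, 0.07657, 0.31265
Sum of the 12 terms: H(X,Y) = 2.8130 bits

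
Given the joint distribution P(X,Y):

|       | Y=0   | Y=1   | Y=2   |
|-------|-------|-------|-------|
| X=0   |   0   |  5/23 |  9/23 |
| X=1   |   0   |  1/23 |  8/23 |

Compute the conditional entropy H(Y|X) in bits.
0.7693 bits

H(Y|X) = H(X,Y) - H(X)

H(X,Y) = -Σ_{x,y} P(x,y) log₂ P(x,y). Per-cell terms -P(x,y)·log₂P(x,y):
  X=0: 0.00000, 0.47862, 0.52968
  X=1: 0.00000, 0.19668, 0.52993
  (cells with P = 0 contribute 0)
Sum of the 6 terms: H(X,Y) = 1.7349 bits

Marginal of X (row sums):
  P(X=0) = 0 + 5/23 + 9/23 = 14/23
  P(X=1) = 0 + 1/23 + 8/23 = 9/23
H(X) = -[(14/23)·log₂(14/23) + (9/23)·log₂(9/23)]
  = 0.43595 + 0.52968 = 0.9656 bits

H(Y|X) = H(X,Y) - H(X) = 1.7349 - 0.9656 = 0.7693 bits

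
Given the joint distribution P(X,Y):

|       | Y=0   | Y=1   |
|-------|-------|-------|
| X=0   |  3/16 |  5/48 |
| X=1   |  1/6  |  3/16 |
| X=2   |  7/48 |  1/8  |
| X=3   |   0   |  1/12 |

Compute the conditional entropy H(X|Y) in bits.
1.7552 bits

H(X|Y) = H(X,Y) - H(Y)

H(X,Y) = -Σ_{x,y} P(x,y) log₂ P(x,y). Per-cell terms -P(x,y)·log₂P(x,y):
  X=0: 0.45282, 0.33990
  X=1: 0.43083, 0.45282
  X=2: 0.40507, 0.37500
  X=3: 0.00000, 0.29875
  (cells with P = 0 contribute 0)
Sum of the 8 terms: H(X,Y) = 2.7552 bits

Marginal of Y (column sums):
  P(Y=0) = 3/16 + 1/6 + 7/48 + 0 = 1/2
  P(Y=1) = 5/48 + 3/16 + 1/8 + 1/12 = 1/2
H(Y) = -[(1/2)·log₂(1/2) + (1/2)·log₂(1/2)]
  = 0.50000 + 0.50000 = 1.0000 bits

H(X|Y) = H(X,Y) - H(Y) = 2.7552 - 1.0000 = 1.7552 bits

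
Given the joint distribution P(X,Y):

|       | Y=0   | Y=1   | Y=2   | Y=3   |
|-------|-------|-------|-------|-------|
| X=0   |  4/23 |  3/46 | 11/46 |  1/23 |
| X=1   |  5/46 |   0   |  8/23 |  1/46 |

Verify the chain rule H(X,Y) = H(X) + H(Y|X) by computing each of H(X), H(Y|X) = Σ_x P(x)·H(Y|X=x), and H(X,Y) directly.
H(X) = 0.9986 bits, H(Y|X) = 1.3854 bits, H(X,Y) = 2.3840 bits

Marginal of X (row sums):
  P(X=0) = 4/23 + 3/46 + 11/46 + 1/23 = 12/23
  P(X=1) = 5/46 + 0 + 8/23 + 1/46 = 11/23
H(X) = -[(12/23)·log₂(12/23) + (11/23)·log₂(11/23)]
  = 0.48970 + 0.50893 = 0.9986 bits

H(Y|X) = Σ_x P(x)·H(Y|X=x):
  X=0: P(X=0) = 12/23, P(Y|X=0) = (1/3, 1/8, 11/24, 1/12) → H(Y|X=0) = 1.71794
  X=1: P(X=1) = 11/23, P(Y|X=1) = (5/22, 0, 8/11, 1/22) → H(Y|X=1) = 1.02263
H(Y|X) = (12/23)·1.71794 + (11/23)·1.02263 = 1.3854 bits

H(X,Y) = -Σ_{x,y} P(x,y) log₂ P(x,y). Per-cell terms -P(x,y)·log₂P(x,y):
  X=0: 0.43888, 0.25687, 0.49360, 0.19668
  X=1: 0.34800, 0.00000, 0.52993, 0.12008
  (cells with P = 0 contribute 0)
Sum of the 8 terms: H(X,Y) = 2.3840 bits

Chain rule check:
  H(X) + H(Y|X) = 0.9986 + 1.3854 = 2.3840 bits
  H(X,Y) = 2.3840 bits
✓ Chain rule verified.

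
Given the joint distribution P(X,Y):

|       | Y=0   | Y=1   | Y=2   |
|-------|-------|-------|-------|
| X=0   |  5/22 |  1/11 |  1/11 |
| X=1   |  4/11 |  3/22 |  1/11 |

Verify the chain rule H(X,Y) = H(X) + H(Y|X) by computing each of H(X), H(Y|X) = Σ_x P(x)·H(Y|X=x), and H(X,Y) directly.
H(X) = 0.9760 bits, H(Y|X) = 1.3759 bits, H(X,Y) = 2.3520 bits

Marginal of X (row sums):
  P(X=0) = 5/22 + 1/11 + 1/11 = 9/22
  P(X=1) = 4/11 + 3/22 + 1/11 = 13/22
H(X) = -[(9/22)·log₂(9/22) + (13/22)·log₂(13/22)]
  = 0.5275 + 0.4485 = 0.9760 bits

H(Y|X) = Σ_x P(x)·H(Y|X=x):
  X=0: P(X=0) = 9/22, P(Y|X=0) = (5/9, 2/9, 2/9) → H(Y|X=0) = 1.4355
  X=1: P(X=1) = 13/22, P(Y|X=1) = (8/13, 3/13, 2/13) → H(Y|X=1) = 1.3347
H(Y|X) = (9/22)·1.4355 + (13/22)·1.3347 = 1.3759 bits

H(X,Y) = -Σ_{x,y} P(x,y) log₂ P(x,y). Per-cell terms -P(x,y)·log₂P(x,y):
  X=0: 0.4858, 0.3145, 0.3145
  X=1: 0.5307, 0.3920, 0.3145
Sum of the 6 terms: H(X,Y) = 2.3520 bits

Chain rule check:
  H(X) + H(Y|X) = 0.9760 + 1.3759 = 2.3519 bits
  H(X,Y) = 2.3520 bits
✓ Chain rule verified (Δ = 0.0001 is 4-dp rounding noise: each of the three values was rounded independently).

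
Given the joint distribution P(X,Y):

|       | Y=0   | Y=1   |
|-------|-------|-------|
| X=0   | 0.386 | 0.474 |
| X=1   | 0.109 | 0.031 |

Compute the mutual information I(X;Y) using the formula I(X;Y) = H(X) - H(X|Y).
0.0396 bits

I(X;Y) = H(X) - H(X|Y)

Marginal of X (row sums):
  P(X=0) = 0.386 + 0.474 = 0.860
  P(X=1) = 0.109 + 0.031 = 0.140
H(X) = -[0.860·log₂(0.860) + 0.140·log₂(0.140)]
  = 0.1871 + 0.3971 = 0.5842 bits

Marginal of Y (column sums):
  P(Y=0) = 0.386 + 0.109 = 0.495
  P(Y=1) = 0.474 + 0.031 = 0.505
H(X|Y) = Σ_y P(y)·H(X|Y=y):
  Y=0: P(Y=0) = 0.495, P(X|Y=0) = (386/495, 109/495) → H(X|Y=0) = 0.7605
  Y=1: P(Y=1) = 0.505, P(X|Y=1) = (474/505, 31/505) → H(X|Y=1) = 0.3329
H(X|Y) = 0.495·0.7605 + 0.505·0.3329 = 0.5446 bits

I(X;Y) = H(X) - H(X|Y) = 0.5842 - 0.5446 = 0.0396 bits

Cross-check via I(X;Y) = H(X) + H(Y) - H(X,Y): computing H(Y) from the column sums and H(X,Y) from the 4 cells in the same way gives H(Y) = 0.9999 bits and H(X,Y) = 1.5445 bits, so
I(X;Y) = 0.5842 + 0.9999 - 1.5445 = 0.0396 bits ✓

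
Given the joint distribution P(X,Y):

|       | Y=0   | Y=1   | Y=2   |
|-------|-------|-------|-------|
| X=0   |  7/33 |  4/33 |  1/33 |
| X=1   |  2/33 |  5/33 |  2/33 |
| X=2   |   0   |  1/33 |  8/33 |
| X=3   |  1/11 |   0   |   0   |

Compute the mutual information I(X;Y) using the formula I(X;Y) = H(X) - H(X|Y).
0.5865 bits

I(X;Y) = H(X) - H(X|Y)

Marginal of X (row sums):
  P(X=0) = 7/33 + 4/33 + 1/33 = 4/11
  P(X=1) = 2/33 + 5/33 + 2/33 = 3/11
  P(X=2) = 0 + 1/33 + 8/33 = 3/11
  P(X=3) = 1/11 + 0 + 0 = 1/11
H(X) = -[(4/11)·log₂(4/11) + (3/11)·log₂(3/11) + (3/11)·log₂(3/11) + (1/11)·log₂(1/11)]
  = 0.5307 + 0.5112 + 0.5112 + 0.3145 = 1.8676 bits

Marginal of Y (column sums):
  P(Y=0) = 7/33 + 2/33 + 0 + 1/11 = 4/11
  P(Y=1) = 4/33 + 5/33 + 1/33 + 0 = 10/33
  P(Y=2) = 1/33 + 2/33 + 8/33 + 0 = 1/3
H(X|Y) = Σ_y P(y)·H(X|Y=y):
  Y=0: P(Y=0) = 4/11, P(X|Y=0) = (7/12, 1/6, 0, 1/4) → H(X|Y=0) = 1.3844
  Y=1: P(Y=1) = 10/33, P(X|Y=1) = (2/5, 1/2, 1/10, 0) → H(X|Y=1) = 1.3610
  Y=2: P(Y=2) = 1/3, P(X|Y=2) = (1/11, 2/11, 8/11, 0) → H(X|Y=2) = 1.0958
H(X|Y) = (4/11)·1.3844 + (10/33)·1.3610 + (1/3)·1.0958 = 1.2811 bits

I(X;Y) = H(X) - H(X|Y) = 1.8676 - 1.2811 = 0.5865 bits

Cross-check via I(X;Y) = H(X) + H(Y) - H(X,Y): computing H(Y) from the column sums and H(X,Y) from the 12 cells in the same way gives H(Y) = 1.5810 bits and H(X,Y) = 2.8621 bits, so
I(X;Y) = 1.8676 + 1.5810 - 2.8621 = 0.5865 bits ✓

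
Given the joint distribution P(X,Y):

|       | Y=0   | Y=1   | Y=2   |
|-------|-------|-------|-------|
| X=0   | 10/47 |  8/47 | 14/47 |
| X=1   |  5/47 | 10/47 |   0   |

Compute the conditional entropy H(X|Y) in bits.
0.6726 bits

H(X|Y) = H(X,Y) - H(Y)

H(X,Y) = -Σ_{x,y} P(x,y) log₂ P(x,y). Per-cell terms -P(x,y)·log₂P(x,y):
  X=0: 0.47503, 0.43482, 0.52045
  X=1: 0.34390, 0.47503, 0.00000
  (cells with P = 0 contribute 0)
Sum of the 6 terms: H(X,Y) = 2.2492 bits

Marginal of Y (column sums):
  P(Y=0) = 10/47 + 5/47 = 15/47
  P(Y=1) = 8/47 + 10/47 = 18/47
  P(Y=2) = 14/47 + 0 = 14/47
H(Y) = -[(15/47)·log₂(15/47) + (18/47)·log₂(18/47) + (14/47)·log₂(14/47)]
  = 0.52586 + 0.53030 + 0.52045 = 1.5766 bits

H(X|Y) = H(X,Y) - H(Y) = 2.2492 - 1.5766 = 0.6726 bits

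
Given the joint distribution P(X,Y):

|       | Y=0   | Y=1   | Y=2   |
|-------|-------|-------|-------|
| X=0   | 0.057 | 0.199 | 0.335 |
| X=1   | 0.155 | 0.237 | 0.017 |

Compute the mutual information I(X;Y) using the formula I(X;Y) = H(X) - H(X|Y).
0.2661 bits

I(X;Y) = H(X) - H(X|Y)

Marginal of X (row sums):
  P(X=0) = 0.057 + 0.199 + 0.335 = 0.591
  P(X=1) = 0.155 + 0.237 + 0.017 = 0.409
H(X) = -[0.591·log₂(0.591) + 0.409·log₂(0.409)]
  = 0.44843 + 0.52754 = 0.9760 bits

Marginal of Y (column sums):
  P(Y=0) = 0.057 + 0.155 = 0.212
  P(Y=1) = 0.199 + 0.237 = 0.436
  P(Y=2) = 0.335 + 0.017 = 0.352
H(X|Y) = Σ_y P(y)·H(X|Y=y):
  Y=0: P(Y=0) = 0.212, P(X|Y=0) = (57/212, 155/212) → H(X|Y=0) = 0.83984
  Y=1: P(Y=1) = 0.436, P(X|Y=1) = (199/436, 237/436) → H(X|Y=1) = 0.99451
  Y=2: P(Y=2) = 0.352, P(X|Y=2) = (335/352, 17/352) → H(X|Y=2) = 0.27911
H(X|Y) = 0.212·0.83984 + 0.436·0.99451 + 0.352·0.27911 = 0.7099 bits

I(X;Y) = H(X) - H(X|Y) = 0.9760 - 0.7099 = 0.2661 bits

Cross-check via I(X;Y) = H(X) + H(Y) - H(X,Y): computing H(Y) from the column sums and H(X,Y) from the 6 cells in the same way gives H(Y) = 1.5268 bits and H(X,Y) = 2.2367 bits, so
I(X;Y) = 0.9760 + 1.5268 - 2.2367 = 0.2661 bits ✓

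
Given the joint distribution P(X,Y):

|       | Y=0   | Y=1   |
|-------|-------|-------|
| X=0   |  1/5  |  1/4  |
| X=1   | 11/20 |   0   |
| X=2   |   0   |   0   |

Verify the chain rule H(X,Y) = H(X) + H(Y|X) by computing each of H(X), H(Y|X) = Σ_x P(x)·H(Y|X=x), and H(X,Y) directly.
H(X) = 0.9928 bits, H(Y|X) = 0.4460 bits, H(X,Y) = 1.4388 bits

Marginal of X (row sums):
  P(X=0) = 1/5 + 1/4 = 9/20
  P(X=1) = 11/20 + 0 = 11/20
  P(X=2) = 0 + 0 = 0
H(X) = -[(9/20)·log₂(9/20) + (11/20)·log₂(11/20)]   (outcomes with P = 0 contribute 0)
  = 0.5184 + 0.4744 = 0.9928 bits

H(Y|X) = Σ_x P(x)·H(Y|X=x):
  X=0: P(X=0) = 9/20, P(Y|X=0) = (4/9, 5/9) → H(Y|X=0) = 0.9911
  X=1: P(X=1) = 11/20, P(Y|X=1) = (1, 0) → H(Y|X=1) = 0.0000
  X=2: P(X=2) = 0 → contributes 0
H(Y|X) = (9/20)·0.9911 + (11/20)·0.0000 = 0.4460 bits

H(X,Y) = -Σ_{x,y} P(x,y) log₂ P(x,y). Per-cell terms -P(x,y)·log₂P(x,y):
  X=0: 0.4644, 0.5000
  X=1: 0.4744, 0.0000
  X=2: 0.0000, 0.0000
  (cells with P = 0 contribute 0)
Sum of the 6 terms: H(X,Y) = 1.4388 bits

Chain rule check:
  H(X) + H(Y|X) = 0.9928 + 0.4460 = 1.4388 bits
  H(X,Y) = 1.4388 bits
✓ Chain rule verified.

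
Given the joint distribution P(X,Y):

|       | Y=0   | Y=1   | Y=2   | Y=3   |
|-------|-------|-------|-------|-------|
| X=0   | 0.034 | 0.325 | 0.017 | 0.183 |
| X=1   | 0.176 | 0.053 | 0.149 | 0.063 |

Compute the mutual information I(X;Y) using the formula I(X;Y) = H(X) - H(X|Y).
0.3537 bits

I(X;Y) = H(X) - H(X|Y)

Marginal of X (row sums):
  P(X=0) = 0.034 + 0.325 + 0.017 + 0.183 = 0.559
  P(X=1) = 0.176 + 0.053 + 0.149 + 0.063 = 0.441
H(X) = -[0.559·log₂(0.559) + 0.441·log₂(0.441)]
  = 0.469046 + 0.520887 = 0.98993 bits

Marginal of Y (column sums):
  P(Y=0) = 0.034 + 0.176 = 0.210
  P(Y=1) = 0.325 + 0.053 = 0.378
  P(Y=2) = 0.017 + 0.149 = 0.166
  P(Y=3) = 0.183 + 0.063 = 0.246
H(X|Y) = Σ_y P(y)·H(X|Y=y):
  Y=0: P(Y=0) = 0.210, P(X|Y=0) = (17/105, 88/105) → H(X|Y=0) = 0.638847
  Y=1: P(Y=1) = 0.378, P(X|Y=1) = (325/378, 53/378) → H(X|Y=1) = 0.584793
  Y=2: P(Y=2) = 0.166, P(X|Y=2) = (17/166, 149/166) → H(X|Y=2) = 0.476588
  Y=3: P(Y=3) = 0.246, P(X|Y=3) = (61/82, 21/82) → H(X|Y=3) = 0.820800
H(X|Y) = 0.210·0.638847 + 0.378·0.584793 + 0.166·0.476588 + 0.246·0.820800 = 0.63624 bits

I(X;Y) = H(X) - H(X|Y) = 0.98993 - 0.63624 = 0.3537 bits

Cross-check via I(X;Y) = H(X) + H(Y) - H(X,Y): computing H(Y) from the column sums and H(X,Y) from the 8 cells in the same way gives H(Y) = 1.93115 bits and H(X,Y) = 2.56739 bits, so
I(X;Y) = 0.98993 + 1.93115 - 2.56739 = 0.3537 bits ✓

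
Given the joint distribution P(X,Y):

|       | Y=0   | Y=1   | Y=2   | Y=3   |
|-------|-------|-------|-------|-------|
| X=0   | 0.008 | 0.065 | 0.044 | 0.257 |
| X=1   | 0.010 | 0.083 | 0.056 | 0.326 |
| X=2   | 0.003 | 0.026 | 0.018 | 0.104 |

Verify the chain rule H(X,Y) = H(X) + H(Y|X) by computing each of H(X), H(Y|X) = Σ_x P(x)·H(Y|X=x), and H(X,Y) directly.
H(X) = 1.4526 bits, H(Y|X) = 1.2919 bits, H(X,Y) = 2.7446 bits

Marginal of X (row sums):
  P(X=0) = 0.008 + 0.065 + 0.044 + 0.257 = 0.374
  P(X=1) = 0.010 + 0.083 + 0.056 + 0.326 = 0.475
  P(X=2) = 0.003 + 0.026 + 0.018 + 0.104 = 0.151
H(X) = -[0.374·log₂(0.374) + 0.475·log₂(0.475) + 0.151·log₂(0.151)]
  = 0.53066 + 0.51015 + 0.41183 = 1.4526 bits

H(Y|X) = Σ_x P(x)·H(Y|X=x):
  X=0: P(X=0) = 0.374, P(Y|X=0) = (4/187, 65/374, 2/17, 257/374) → H(Y|X=0) = 1.29258
  X=1: P(X=1) = 0.475, P(Y|X=1) = (2/95, 83/475, 56/475, 326/475) → H(Y|X=1) = 1.29337
  X=2: P(X=2) = 0.151, P(Y|X=2) = (3/151, 26/151, 18/151, 104/151) → H(Y|X=2) = 1.28562
H(Y|X) = 0.374·1.29258 + 0.475·1.29337 + 0.151·1.28562 = 1.2919 bits

H(X,Y) = -Σ_{x,y} P(x,y) log₂ P(x,y). Per-cell terms -P(x,y)·log₂P(x,y):
  X=0: 0.05573, 0.25632, 0.19828, 0.50376
  X=1: 0.06644, 0.29803, 0.23287, 0.52716
  X=2: 0.02514, 0.13690, 0.10433, 0.33960
Sum of the 12 terms: H(X,Y) = 2.7446 bits

Chain rule check:
  H(X) + H(Y|X) = 1.4526 + 1.2919 = 2.7445 bits
  H(X,Y) = 2.7446 bits
✓ Chain rule verified (Δ = 0.0001 is 4-dp rounding noise: each of the three values was rounded independently).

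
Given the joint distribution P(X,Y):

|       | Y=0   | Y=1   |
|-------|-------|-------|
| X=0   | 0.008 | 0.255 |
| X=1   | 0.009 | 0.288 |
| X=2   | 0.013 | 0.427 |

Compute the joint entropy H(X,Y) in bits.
1.7425 bits

H(X,Y) = -Σ_{x,y} P(x,y) log₂ P(x,y). Per-cell terms -P(x,y)·log₂P(x,y):
  X=0: 0.05573, 0.50271
  X=1: 0.06116, 0.51721
  X=2: 0.08145, 0.52422
Sum of the 6 terms: H(X,Y) = 1.7425 bits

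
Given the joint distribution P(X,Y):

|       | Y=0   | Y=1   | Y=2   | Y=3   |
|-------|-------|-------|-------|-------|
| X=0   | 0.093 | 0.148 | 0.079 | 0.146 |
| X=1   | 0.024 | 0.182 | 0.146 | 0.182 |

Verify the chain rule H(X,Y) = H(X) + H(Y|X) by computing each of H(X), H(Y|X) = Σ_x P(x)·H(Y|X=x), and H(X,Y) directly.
H(X) = 0.9967 bits, H(Y|X) = 1.8537 bits, H(X,Y) = 2.8503 bits

Marginal of X (row sums):
  P(X=0) = 0.093 + 0.148 + 0.079 + 0.146 = 0.466
  P(X=1) = 0.024 + 0.182 + 0.146 + 0.182 = 0.534
H(X) = -[0.466·log₂(0.466) + 0.534·log₂(0.534)]
  = 0.51334 + 0.48332 = 0.9967 bits

H(Y|X) = Σ_x P(x)·H(Y|X=x):
  X=0: P(X=0) = 0.466, P(Y|X=0) = (93/466, 74/233, 79/466, 73/233) → H(Y|X=0) = 1.94819
  X=1: P(X=1) = 0.534, P(Y|X=1) = (4/89, 91/267, 73/267, 91/267) → H(Y|X=1) = 1.77120
H(Y|X) = 0.466·1.94819 + 0.534·1.77120 = 1.8537 bits

H(X,Y) = -Σ_{x,y} P(x,y) log₂ P(x,y). Per-cell terms -P(x,y)·log₂P(x,y):
  X=0: 0.31868, 0.40794, 0.28930, 0.40529
  X=1: 0.12914, 0.44735, 0.40529, 0.44735
Sum of the 8 terms: H(X,Y) = 2.8503 bits

Chain rule check:
  H(X) + H(Y|X) = 0.9967 + 1.8537 = 2.8504 bits
  H(X,Y) = 2.8503 bits
✓ Chain rule verified (Δ = 0.0001 is 4-dp rounding noise: each of the three values was rounded independently).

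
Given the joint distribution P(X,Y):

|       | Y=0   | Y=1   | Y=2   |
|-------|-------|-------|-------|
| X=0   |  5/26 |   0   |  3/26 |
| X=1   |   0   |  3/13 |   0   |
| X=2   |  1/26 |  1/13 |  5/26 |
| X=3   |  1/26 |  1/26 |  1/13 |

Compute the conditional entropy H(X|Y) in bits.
1.3045 bits

H(X|Y) = H(X,Y) - H(Y)

H(X,Y) = -Σ_{x,y} P(x,y) log₂ P(x,y). Per-cell terms -P(x,y)·log₂P(x,y):
  X=0: 0.457406, 0.000000, 0.359478
  X=1: 0.000000, 0.488187, 0.000000
  X=2: 0.180786, 0.284649, 0.457406
  X=3: 0.180786, 0.180786, 0.284649
  (cells with P = 0 contribute 0)
Sum of the 12 terms: H(X,Y) = 2.87413 bits

Marginal of Y (column sums):
  P(Y=0) = 5/26 + 0 + 1/26 + 1/26 = 7/26
  P(Y=1) = 0 + 3/13 + 1/13 + 1/26 = 9/26
  P(Y=2) = 3/26 + 0 + 5/26 + 1/13 = 5/13
H(Y) = -[(7/26)·log₂(7/26) + (9/26)·log₂(9/26) + (5/13)·log₂(5/13)]
  = 0.509677 + 0.529794 + 0.530197 = 1.56967 bits

H(X|Y) = H(X,Y) - H(Y) = 2.87413 - 1.56967 = 1.3045 bits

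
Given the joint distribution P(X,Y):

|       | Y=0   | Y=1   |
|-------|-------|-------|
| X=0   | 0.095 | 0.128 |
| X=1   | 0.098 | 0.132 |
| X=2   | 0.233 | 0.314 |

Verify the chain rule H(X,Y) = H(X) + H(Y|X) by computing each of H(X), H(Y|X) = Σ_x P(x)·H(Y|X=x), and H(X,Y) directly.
H(X) = 1.4465 bits, H(Y|X) = 0.9841 bits, H(X,Y) = 2.4307 bits

Marginal of X (row sums):
  P(X=0) = 0.095 + 0.128 = 0.223
  P(X=1) = 0.098 + 0.132 = 0.230
  P(X=2) = 0.233 + 0.314 = 0.547
H(X) = -[0.223·log₂(0.223) + 0.230·log₂(0.230) + 0.547·log₂(0.547)]
  = 0.48277 + 0.48767 + 0.47610 = 1.4465 bits

H(Y|X) = Σ_x P(x)·H(Y|X=x):
  X=0: P(X=0) = 0.223, P(Y|X=0) = (95/223, 128/223) → H(Y|X=0) = 0.98415
  X=1: P(X=1) = 0.230, P(Y|X=1) = (49/115, 66/115) → H(Y|X=1) = 0.98418
  X=2: P(X=2) = 0.547, P(Y|X=2) = (233/547, 314/547) → H(Y|X=2) = 0.98412
H(Y|X) = 0.223·0.98415 + 0.230·0.98418 + 0.547·0.98412 = 0.9841 bits

H(X,Y) = -Σ_{x,y} P(x,y) log₂ P(x,y). Per-cell terms -P(x,y)·log₂P(x,y):
  X=0: 0.32261, 0.37962
  X=1: 0.32841, 0.38562
  X=2: 0.48967, 0.52475
Sum of the 6 terms: H(X,Y) = 2.4307 bits

Chain rule check:
  H(X) + H(Y|X) = 1.4465 + 0.9841 = 2.4306 bits
  H(X,Y) = 2.4307 bits
✓ Chain rule verified (Δ = 0.0001 is 4-dp rounding noise: each of the three values was rounded independently).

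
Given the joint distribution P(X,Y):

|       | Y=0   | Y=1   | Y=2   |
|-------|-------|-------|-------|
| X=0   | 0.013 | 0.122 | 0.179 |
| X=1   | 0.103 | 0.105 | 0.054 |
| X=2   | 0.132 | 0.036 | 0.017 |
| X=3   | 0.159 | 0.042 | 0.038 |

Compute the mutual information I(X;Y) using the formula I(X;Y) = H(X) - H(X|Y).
0.2885 bits

I(X;Y) = H(X) - H(X|Y)

Marginal of X (row sums):
  P(X=0) = 0.013 + 0.122 + 0.179 = 0.314
  P(X=1) = 0.103 + 0.105 + 0.054 = 0.262
  P(X=2) = 0.132 + 0.036 + 0.017 = 0.185
  P(X=3) = 0.159 + 0.042 + 0.038 = 0.239
H(X) = -[0.314·log₂(0.314) + 0.262·log₂(0.262) + 0.185·log₂(0.185) + 0.239·log₂(0.239)]
  = 0.5247 + 0.5063 + 0.4504 + 0.4935 = 1.9749 bits

Marginal of Y (column sums):
  P(Y=0) = 0.013 + 0.103 + 0.132 + 0.159 = 0.407
  P(Y=1) = 0.122 + 0.105 + 0.036 + 0.042 = 0.305
  P(Y=2) = 0.179 + 0.054 + 0.017 + 0.038 = 0.288
H(X|Y) = Σ_y P(y)·H(X|Y=y):
  Y=0: P(Y=0) = 0.407, P(X|Y=0) = (13/407, 103/407, 12/37, 159/407) → H(X|Y=0) = 1.7170
  Y=1: P(Y=1) = 0.305, P(X|Y=1) = (2/5, 21/61, 36/305, 42/305) → H(X|Y=1) = 1.8161
  Y=2: P(Y=2) = 0.288, P(X|Y=2) = (179/288, 3/16, 17/288, 19/144) → H(X|Y=2) = 1.5058
H(X|Y) = 0.407·1.7170 + 0.305·1.8161 + 0.288·1.5058 = 1.6864 bits

I(X;Y) = H(X) - H(X|Y) = 1.9749 - 1.6864 = 0.2885 bits

Cross-check via I(X;Y) = H(X) + H(Y) - H(X,Y): computing H(Y) from the column sums and H(X,Y) from the 12 cells in the same way gives H(Y) = 1.5675 bits and H(X,Y) = 3.2539 bits, so
I(X;Y) = 1.9749 + 1.5675 - 3.2539 = 0.2885 bits ✓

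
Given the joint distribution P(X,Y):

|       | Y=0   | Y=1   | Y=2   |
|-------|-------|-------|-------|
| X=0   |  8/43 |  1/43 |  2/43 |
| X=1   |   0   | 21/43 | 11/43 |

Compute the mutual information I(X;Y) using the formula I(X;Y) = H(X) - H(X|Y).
0.4966 bits

I(X;Y) = H(X) - H(X|Y)

Marginal of X (row sums):
  P(X=0) = 8/43 + 1/43 + 2/43 = 11/43
  P(X=1) = 0 + 21/43 + 11/43 = 32/43
H(X) = -[(11/43)·log₂(11/43) + (32/43)·log₂(32/43)]
  = 0.50314 + 0.31722 = 0.82036 bits

Marginal of Y (column sums):
  P(Y=0) = 8/43 + 0 = 8/43
  P(Y=1) = 1/43 + 21/43 = 22/43
  P(Y=2) = 2/43 + 11/43 = 13/43
H(X|Y) = Σ_y P(y)·H(X|Y=y):
  Y=0: P(Y=0) = 8/43, P(X|Y=0) = (1, 0) → H(X|Y=0) = 0.00000
  Y=1: P(Y=1) = 22/43, P(X|Y=1) = (1/22, 21/22) → H(X|Y=1) = 0.26676
  Y=2: P(Y=2) = 13/43, P(X|Y=2) = (2/13, 11/13) → H(X|Y=2) = 0.61938
H(X|Y) = (8/43)·0.00000 + (22/43)·0.26676 + (13/43)·0.61938 = 0.32374 bits

I(X;Y) = H(X) - H(X|Y) = 0.82036 - 0.32374 = 0.4966 bits

Cross-check via I(X;Y) = H(X) + H(Y) - H(X,Y): computing H(Y) from the column sums and H(X,Y) from the 6 cells in the same way gives H(Y) = 1.46782 bits and H(X,Y) = 1.79156 bits, so
I(X;Y) = 0.82036 + 1.46782 - 1.79156 = 0.4966 bits ✓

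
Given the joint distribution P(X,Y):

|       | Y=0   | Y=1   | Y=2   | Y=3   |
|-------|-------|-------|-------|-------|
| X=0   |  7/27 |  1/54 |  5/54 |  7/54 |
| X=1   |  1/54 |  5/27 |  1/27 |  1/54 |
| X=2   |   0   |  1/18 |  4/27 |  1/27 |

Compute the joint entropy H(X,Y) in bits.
2.9671 bits

H(X,Y) = -Σ_{x,y} P(x,y) log₂ P(x,y). Per-cell terms -P(x,y)·log₂P(x,y):
  X=0: 0.504916, 0.106572, 0.317867, 0.382088
  X=1: 0.106572, 0.450548, 0.176107, 0.106572
  X=2: 0.000000, 0.231663, 0.408131, 0.176107
  (cells with P = 0 contribute 0)
Sum of the 12 terms: H(X,Y) = 2.9671 bits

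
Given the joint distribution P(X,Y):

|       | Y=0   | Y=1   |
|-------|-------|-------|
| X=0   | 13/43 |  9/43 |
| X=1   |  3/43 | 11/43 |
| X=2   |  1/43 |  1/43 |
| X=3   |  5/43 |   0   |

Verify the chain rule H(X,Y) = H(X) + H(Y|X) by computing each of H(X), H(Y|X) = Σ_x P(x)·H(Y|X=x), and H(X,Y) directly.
H(X) = 1.5886 bits, H(Y|X) = 0.7899 bits, H(X,Y) = 2.3785 bits

Marginal of X (row sums):
  P(X=0) = 13/43 + 9/43 = 22/43
  P(X=1) = 3/43 + 11/43 = 14/43
  P(X=2) = 1/43 + 1/43 = 2/43
  P(X=3) = 5/43 + 0 = 5/43
H(X) = -[(22/43)·log₂(22/43) + (14/43)·log₂(14/43) + (2/43)·log₂(2/43) + (5/43)·log₂(5/43)]
  = 0.49466 + 0.52709 + 0.20587 + 0.36097 = 1.5886 bits

H(Y|X) = Σ_x P(x)·H(Y|X=x):
  X=0: P(X=0) = 22/43, P(Y|X=0) = (13/22, 9/22) → H(Y|X=0) = 0.97602
  X=1: P(X=1) = 14/43, P(Y|X=1) = (3/14, 11/14) → H(Y|X=1) = 0.74960
  X=2: P(X=2) = 2/43, P(Y|X=2) = (1/2, 1/2) → H(Y|X=2) = 1.00000
  X=3: P(X=3) = 5/43, P(Y|X=3) = (1, 0) → H(Y|X=3) = 0.00000
H(Y|X) = (22/43)·0.97602 + (14/43)·0.74960 + (2/43)·1.00000 + (5/43)·0.00000 = 0.7899 bits

H(X,Y) = -Σ_{x,y} P(x,y) log₂ P(x,y). Per-cell terms -P(x,y)·log₂P(x,y):
  X=0: 0.52176, 0.47226
  X=1: 0.26800, 0.50314
  X=2: 0.12619, 0.12619
  X=3: 0.36097, 0.00000
  (cells with P = 0 contribute 0)
Sum of the 8 terms: H(X,Y) = 2.3785 bits

Chain rule check:
  H(X) + H(Y|X) = 1.5886 + 0.7899 = 2.3785 bits
  H(X,Y) = 2.3785 bits
✓ Chain rule verified.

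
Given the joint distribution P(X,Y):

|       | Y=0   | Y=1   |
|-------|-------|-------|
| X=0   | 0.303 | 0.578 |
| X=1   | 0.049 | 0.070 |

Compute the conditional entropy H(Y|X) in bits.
0.9343 bits

H(Y|X) = H(X,Y) - H(X)

H(X,Y) = -Σ_{x,y} P(x,y) log₂ P(x,y). Per-cell terms -P(x,y)·log₂P(x,y):
  X=0: 0.52195, 0.45712
  X=1: 0.21320, 0.26856
Sum of the 4 terms: H(X,Y) = 1.4608 bits

Marginal of X (row sums):
  P(X=0) = 0.303 + 0.578 = 0.881
  P(X=1) = 0.049 + 0.070 = 0.119
H(X) = -[0.881·log₂(0.881) + 0.119·log₂(0.119)]
  = 0.16103 + 0.36545 = 0.5265 bits

H(Y|X) = H(X,Y) - H(X) = 1.4608 - 0.5265 = 0.9343 bits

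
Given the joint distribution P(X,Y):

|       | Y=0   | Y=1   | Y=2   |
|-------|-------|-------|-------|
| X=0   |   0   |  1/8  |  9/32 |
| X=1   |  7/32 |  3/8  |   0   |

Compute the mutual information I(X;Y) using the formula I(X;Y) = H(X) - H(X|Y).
0.5689 bits

I(X;Y) = H(X) - H(X|Y)

Marginal of X (row sums):
  P(X=0) = 0 + 1/8 + 9/32 = 13/32
  P(X=1) = 7/32 + 3/8 + 0 = 19/32
H(X) = -[(13/32)·log₂(13/32) + (19/32)·log₂(19/32)]
  = 0.52794636 + 0.44654304 = 0.9744894 bits

Marginal of Y (column sums):
  P(Y=0) = 0 + 7/32 = 7/32
  P(Y=1) = 1/8 + 3/8 = 1/2
  P(Y=2) = 9/32 + 0 = 9/32
H(X|Y) = Σ_y P(y)·H(X|Y=y):
  Y=0: P(Y=0) = 7/32, P(X|Y=0) = (0, 1) → H(X|Y=0) = 0.00000000
  Y=1: P(Y=1) = 1/2, P(X|Y=1) = (1/4, 3/4) → H(X|Y=1) = 0.81127812
  Y=2: P(Y=2) = 9/32, P(X|Y=2) = (1, 0) → H(X|Y=2) = 0.00000000
H(X|Y) = (7/32)·0.00000000 + (1/2)·0.81127812 + (9/32)·0.00000000 = 0.4056391 bits

I(X;Y) = H(X) - H(X|Y) = 0.9744894 - 0.4056391 = 0.5689 bits

Cross-check via I(X;Y) = H(X) + H(Y) - H(X,Y): computing H(Y) from the column sums and H(X,Y) from the 6 cells in the same way gives H(Y) = 1.4943497 bits and H(X,Y) = 1.8999888 bits, so
I(X;Y) = 0.9744894 + 1.4943497 - 1.8999888 = 0.5689 bits ✓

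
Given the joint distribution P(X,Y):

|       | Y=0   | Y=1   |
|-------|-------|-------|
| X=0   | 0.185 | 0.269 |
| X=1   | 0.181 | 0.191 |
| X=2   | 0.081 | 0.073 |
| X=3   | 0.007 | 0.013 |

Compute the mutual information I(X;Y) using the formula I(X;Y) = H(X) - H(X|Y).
0.0070 bits

I(X;Y) = H(X) - H(X|Y)

Marginal of X (row sums):
  P(X=0) = 0.185 + 0.269 = 0.454
  P(X=1) = 0.181 + 0.191 = 0.372
  P(X=2) = 0.081 + 0.073 = 0.154
  P(X=3) = 0.007 + 0.013 = 0.020
H(X) = -[0.454·log₂(0.454) + 0.372·log₂(0.372) + 0.154·log₂(0.154) + 0.020·log₂(0.020)]
  = 0.517213 + 0.530705 + 0.415646 + 0.112877 = 1.57644 bits

Marginal of Y (column sums):
  P(Y=0) = 0.185 + 0.181 + 0.081 + 0.007 = 0.454
  P(Y=1) = 0.269 + 0.191 + 0.073 + 0.013 = 0.546
H(X|Y) = Σ_y P(y)·H(X|Y=y):
  Y=0: P(Y=0) = 0.454, P(X|Y=0) = (185/454, 181/454, 81/454, 7/454) → H(X|Y=0) = 1.593163
  Y=1: P(Y=1) = 0.546, P(X|Y=1) = (269/546, 191/546, 73/546, 1/42) → H(X|Y=1) = 1.549762
H(X|Y) = 0.454·1.593163 + 0.546·1.549762 = 1.56947 bits

I(X;Y) = H(X) - H(X|Y) = 1.57644 - 1.56947 = 0.0070 bits

Cross-check via I(X;Y) = H(X) + H(Y) - H(X,Y): computing H(Y) from the column sums and H(X,Y) from the 8 cells in the same way gives H(Y) = 0.99389 bits and H(X,Y) = 2.56335 bits, so
I(X;Y) = 1.57644 + 0.99389 - 2.56335 = 0.0070 bits ✓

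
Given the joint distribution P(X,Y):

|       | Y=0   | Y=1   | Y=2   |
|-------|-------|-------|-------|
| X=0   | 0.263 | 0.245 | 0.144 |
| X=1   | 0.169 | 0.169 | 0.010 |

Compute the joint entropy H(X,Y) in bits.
2.3399 bits

H(X,Y) = -Σ_{x,y} P(x,y) log₂ P(x,y). Per-cell terms -P(x,y)·log₂P(x,y):
  X=0: 0.5068, 0.4971, 0.4026
  X=1: 0.4335, 0.4335, 0.0664
Sum of the 6 terms: H(X,Y) = 2.3399 bits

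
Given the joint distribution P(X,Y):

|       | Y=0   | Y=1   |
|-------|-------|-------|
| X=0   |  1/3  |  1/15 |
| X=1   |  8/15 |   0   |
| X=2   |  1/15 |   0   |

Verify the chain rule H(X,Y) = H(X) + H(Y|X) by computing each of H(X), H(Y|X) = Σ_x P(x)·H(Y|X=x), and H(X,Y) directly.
H(X) = 1.2729 bits, H(Y|X) = 0.2600 bits, H(X,Y) = 1.5329 bits

Marginal of X (row sums):
  P(X=0) = 1/3 + 1/15 = 2/5
  P(X=1) = 8/15 + 0 = 8/15
  P(X=2) = 1/15 + 0 = 1/15
H(X) = -[(2/5)·log₂(2/5) + (8/15)·log₂(8/15) + (1/15)·log₂(1/15)]
  = 0.52877 + 0.48367 + 0.26046 = 1.2729 bits

H(Y|X) = Σ_x P(x)·H(Y|X=x):
  X=0: P(X=0) = 2/5, P(Y|X=0) = (5/6, 1/6) → H(Y|X=0) = 0.65002
  X=1: P(X=1) = 8/15, P(Y|X=1) = (1, 0) → H(Y|X=1) = 0.00000
  X=2: P(X=2) = 1/15, P(Y|X=2) = (1, 0) → H(Y|X=2) = 0.00000
H(Y|X) = (2/5)·0.65002 + (8/15)·0.00000 + (1/15)·0.00000 = 0.2600 bits

H(X,Y) = -Σ_{x,y} P(x,y) log₂ P(x,y). Per-cell terms -P(x,y)·log₂P(x,y):
  X=0: 0.52832, 0.26046
  X=1: 0.48367, 0.00000
  X=2: 0.26046, 0.00000
  (cells with P = 0 contribute 0)
Sum of the 6 terms: H(X,Y) = 1.5329 bits

Chain rule check:
  H(X) + H(Y|X) = 1.2729 + 0.2600 = 1.5329 bits
  H(X,Y) = 1.5329 bits
✓ Chain rule verified.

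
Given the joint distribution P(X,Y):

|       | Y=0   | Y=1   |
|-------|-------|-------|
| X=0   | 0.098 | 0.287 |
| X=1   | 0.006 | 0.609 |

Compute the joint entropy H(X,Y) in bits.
1.3253 bits

H(X,Y) = -Σ_{x,y} P(x,y) log₂ P(x,y). Per-cell terms -P(x,y)·log₂P(x,y):
  X=0: 0.3284, 0.5169
  X=1: 0.0443, 0.4357
Sum of the 4 terms: H(X,Y) = 1.3253 bits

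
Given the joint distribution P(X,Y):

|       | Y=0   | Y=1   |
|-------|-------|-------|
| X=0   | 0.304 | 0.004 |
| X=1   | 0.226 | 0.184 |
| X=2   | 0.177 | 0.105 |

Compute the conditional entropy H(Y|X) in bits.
0.7063 bits

H(Y|X) = H(X,Y) - H(X)

H(X,Y) = -Σ_{x,y} P(x,y) log₂ P(x,y). Per-cell terms -P(x,y)·log₂P(x,y):
  X=0: 0.5222, 0.0319
  X=1: 0.4849, 0.4494
  X=2: 0.4422, 0.3414
Sum of the 6 terms: H(X,Y) = 2.2720 bits

Marginal of X (row sums):
  P(X=0) = 0.304 + 0.004 = 0.308
  P(X=1) = 0.226 + 0.184 = 0.410
  P(X=2) = 0.177 + 0.105 = 0.282
H(X) = -[0.308·log₂(0.308) + 0.410·log₂(0.410) + 0.282·log₂(0.282)]
  = 0.5233 + 0.5274 + 0.5150 = 1.5657 bits

H(Y|X) = H(X,Y) - H(X) = 2.2720 - 1.5657 = 0.7063 bits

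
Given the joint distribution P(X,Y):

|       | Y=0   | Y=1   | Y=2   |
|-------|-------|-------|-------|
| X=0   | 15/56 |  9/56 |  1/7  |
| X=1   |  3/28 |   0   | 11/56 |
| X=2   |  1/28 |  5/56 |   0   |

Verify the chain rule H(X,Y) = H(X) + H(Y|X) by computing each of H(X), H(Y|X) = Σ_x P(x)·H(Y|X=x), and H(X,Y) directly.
H(X) = 1.3585 bits, H(Y|X) = 1.2649 bits, H(X,Y) = 2.6233 bits

Marginal of X (row sums):
  P(X=0) = 15/56 + 9/56 + 1/7 = 4/7
  P(X=1) = 3/28 + 0 + 11/56 = 17/56
  P(X=2) = 1/28 + 5/56 + 0 = 1/8
H(X) = -[(4/7)·log₂(4/7) + (17/56)·log₂(17/56) + (1/8)·log₂(1/8)]
  = 0.46135 + 0.52211 + 0.37500 = 1.3585 bits

H(Y|X) = Σ_x P(x)·H(Y|X=x):
  X=0: P(X=0) = 4/7, P(Y|X=0) = (15/32, 9/32, 1/4) → H(Y|X=0) = 1.52710
  X=1: P(X=1) = 17/56, P(Y|X=1) = (6/17, 0, 11/17) → H(Y|X=1) = 0.93667
  X=2: P(X=2) = 1/8, P(Y|X=2) = (2/7, 5/7, 0) → H(Y|X=2) = 0.86312
H(Y|X) = (4/7)·1.52710 + (17/56)·0.93667 + (1/8)·0.86312 = 1.2649 bits

H(X,Y) = -Σ_{x,y} P(x,y) log₂ P(x,y). Per-cell terms -P(x,y)·log₂P(x,y):
  X=0: 0.50905, 0.42387, 0.40105
  X=1: 0.34526, 0.00000, 0.46120
  X=2: 0.17169, 0.31120, 0.00000
  (cells with P = 0 contribute 0)
Sum of the 9 terms: H(X,Y) = 2.6233 bits

Chain rule check:
  H(X) + H(Y|X) = 1.3585 + 1.2649 = 2.6234 bits
  H(X,Y) = 2.6233 bits
✓ Chain rule verified (Δ = 0.0001 is 4-dp rounding noise: each of the three values was rounded independently).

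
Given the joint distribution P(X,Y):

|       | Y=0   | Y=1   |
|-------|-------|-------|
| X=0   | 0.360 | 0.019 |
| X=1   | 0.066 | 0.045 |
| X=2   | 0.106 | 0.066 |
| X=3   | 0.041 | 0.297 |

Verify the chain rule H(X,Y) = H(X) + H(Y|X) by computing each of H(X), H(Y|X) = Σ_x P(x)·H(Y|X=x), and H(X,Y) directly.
H(X) = 1.8483 bits, H(Y|X) = 0.5623 bits, H(X,Y) = 2.4105 bits

Marginal of X (row sums):
  P(X=0) = 0.360 + 0.019 = 0.379
  P(X=1) = 0.066 + 0.045 = 0.111
  P(X=2) = 0.106 + 0.066 = 0.172
  P(X=3) = 0.041 + 0.297 = 0.338
H(X) = -[0.379·log₂(0.379) + 0.111·log₂(0.111) + 0.172·log₂(0.172) + 0.338·log₂(0.338)]
  = 0.530498 + 0.352022 + 0.436797 + 0.528938 = 1.8483 bits

H(Y|X) = Σ_x P(x)·H(Y|X=x):
  X=0: P(X=0) = 0.379, P(Y|X=0) = (360/379, 19/379) → H(Y|X=0) = 0.286957
  X=1: P(X=1) = 0.111, P(Y|X=1) = (22/37, 15/37) → H(Y|X=1) = 0.974025
  X=2: P(X=2) = 0.172, P(Y|X=2) = (53/86, 33/86) → H(Y|X=2) = 0.960628
  X=3: P(X=3) = 0.338, P(Y|X=3) = (41/338, 297/338) → H(Y|X=3) = 0.533091
H(Y|X) = 0.379·0.286957 + 0.111·0.974025 + 0.172·0.960628 + 0.338·0.533091 = 0.5623 bits

H(X,Y) = -Σ_{x,y} P(x,y) log₂ P(x,y). Per-cell terms -P(x,y)·log₂P(x,y):
  X=0: 0.530615, 0.108639
  X=1: 0.258812, 0.201327
  X=2: 0.343214, 0.258812
  X=3: 0.188938, 0.520185
Sum of the 8 terms: H(X,Y) = 2.4105 bits

Chain rule check:
  H(X) + H(Y|X) = 1.8483 + 0.5623 = 2.4106 bits
  H(X,Y) = 2.4105 bits
✓ Chain rule verified (Δ = 0.0001 is 4-dp rounding noise: each of the three values was rounded independently).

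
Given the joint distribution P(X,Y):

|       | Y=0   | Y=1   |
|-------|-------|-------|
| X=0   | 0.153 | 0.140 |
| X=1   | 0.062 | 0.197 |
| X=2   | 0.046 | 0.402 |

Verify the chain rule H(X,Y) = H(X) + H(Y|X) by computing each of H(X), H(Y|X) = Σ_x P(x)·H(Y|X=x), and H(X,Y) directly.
H(X) = 1.5427 bits, H(Y|X) = 0.7121 bits, H(X,Y) = 2.2548 bits

Marginal of X (row sums):
  P(X=0) = 0.153 + 0.140 = 0.293
  P(X=1) = 0.062 + 0.197 = 0.259
  P(X=2) = 0.046 + 0.402 = 0.448
H(X) = -[0.293·log₂(0.293) + 0.259·log₂(0.259) + 0.448·log₂(0.448)]
  = 0.51891 + 0.50478 + 0.51898 = 1.5427 bits

H(Y|X) = Σ_x P(x)·H(Y|X=x):
  X=0: P(X=0) = 0.293, P(Y|X=0) = (153/293, 140/293) → H(Y|X=0) = 0.99858
  X=1: P(X=1) = 0.259, P(Y|X=1) = (62/259, 197/259) → H(Y|X=1) = 0.79401
  X=2: P(X=2) = 0.448, P(Y|X=2) = (23/224, 201/224) → H(Y|X=2) = 0.47743
H(Y|X) = 0.293·0.99858 + 0.259·0.79401 + 0.448·0.47743 = 0.7121 bits

H(X,Y) = -Σ_{x,y} P(x,y) log₂ P(x,y). Per-cell terms -P(x,y)·log₂P(x,y):
  X=0: 0.41438, 0.39711
  X=1: 0.24872, 0.46172
  X=2: 0.20434, 0.52852
Sum of the 6 terms: H(X,Y) = 2.2548 bits

Chain rule check:
  H(X) + H(Y|X) = 1.5427 + 0.7121 = 2.2548 bits
  H(X,Y) = 2.2548 bits
✓ Chain rule verified.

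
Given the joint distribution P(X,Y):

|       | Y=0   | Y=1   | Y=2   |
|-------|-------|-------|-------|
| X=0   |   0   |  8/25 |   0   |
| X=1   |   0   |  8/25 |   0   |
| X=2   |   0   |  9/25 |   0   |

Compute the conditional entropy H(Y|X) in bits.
0.0000 bits

H(Y|X) = H(X,Y) - H(X)

H(X,Y) = -Σ_{x,y} P(x,y) log₂ P(x,y). Per-cell terms -P(x,y)·log₂P(x,y):
  X=0: 0.00000, 0.52603, 0.00000
  X=1: 0.00000, 0.52603, 0.00000
  X=2: 0.00000, 0.53062, 0.00000
  (cells with P = 0 contribute 0)
Sum of the 9 terms: H(X,Y) = 1.5827 bits

Marginal of X (row sums):
  P(X=0) = 0 + 8/25 + 0 = 8/25
  P(X=1) = 0 + 8/25 + 0 = 8/25
  P(X=2) = 0 + 9/25 + 0 = 9/25
H(X) = -[(8/25)·log₂(8/25) + (8/25)·log₂(8/25) + (9/25)·log₂(9/25)]
  = 0.52603 + 0.52603 + 0.53062 = 1.5827 bits

H(Y|X) = H(X,Y) - H(X) = 1.5827 - 1.5827 = 0.0000 bits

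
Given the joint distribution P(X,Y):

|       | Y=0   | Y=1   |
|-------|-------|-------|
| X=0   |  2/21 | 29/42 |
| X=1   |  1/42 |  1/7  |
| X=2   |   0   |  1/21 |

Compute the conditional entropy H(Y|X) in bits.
0.5173 bits

H(Y|X) = H(X,Y) - H(X)

H(X,Y) = -Σ_{x,y} P(x,y) log₂ P(x,y). Per-cell terms -P(x,y)·log₂P(x,y):
  X=0: 0.323078, 0.368947
  X=1: 0.128389, 0.401051
  X=2: 0.000000, 0.209158
  (cells with P = 0 contribute 0)
Sum of the 6 terms: H(X,Y) = 1.43062 bits

Marginal of X (row sums):
  P(X=0) = 2/21 + 29/42 = 11/14
  P(X=1) = 1/42 + 1/7 = 1/6
  P(X=2) = 0 + 1/21 = 1/21
H(X) = -[(11/14)·log₂(11/14) + (1/6)·log₂(1/6) + (1/21)·log₂(1/21)]
  = 0.273368 + 0.430827 + 0.209158 = 0.91335 bits

H(Y|X) = H(X,Y) - H(X) = 1.43062 - 0.91335 = 0.5173 bits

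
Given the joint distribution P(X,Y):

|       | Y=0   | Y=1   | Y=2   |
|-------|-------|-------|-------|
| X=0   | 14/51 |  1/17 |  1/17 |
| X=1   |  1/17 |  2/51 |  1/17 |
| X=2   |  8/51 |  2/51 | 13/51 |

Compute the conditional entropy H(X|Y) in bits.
1.3339 bits

H(X|Y) = H(X,Y) - H(Y)

H(X,Y) = -Σ_{x,y} P(x,y) log₂ P(x,y). Per-cell terms -P(x,y)·log₂P(x,y):
  X=0: 0.511980, 0.240439, 0.240439
  X=1: 0.240439, 0.183232, 0.240439
  X=2: 0.419204, 0.183232, 0.502663
Sum of the 9 terms: H(X,Y) = 2.76207 bits

Marginal of Y (column sums):
  P(Y=0) = 14/51 + 1/17 + 8/51 = 25/51
  P(Y=1) = 1/17 + 2/51 + 2/51 = 7/51
  P(Y=2) = 1/17 + 1/17 + 13/51 = 19/51
H(Y) = -[(25/51)·log₂(25/51) + (7/51)·log₂(7/51) + (19/51)·log₂(19/51)]
  = 0.504201 + 0.393245 + 0.530695 = 1.42814 bits

H(X|Y) = H(X,Y) - H(Y) = 2.76207 - 1.42814 = 1.3339 bits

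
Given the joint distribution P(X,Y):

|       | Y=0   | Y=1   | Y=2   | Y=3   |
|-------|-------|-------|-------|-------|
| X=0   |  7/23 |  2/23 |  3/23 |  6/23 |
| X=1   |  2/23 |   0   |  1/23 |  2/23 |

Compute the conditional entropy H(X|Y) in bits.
0.7223 bits

H(X|Y) = H(X,Y) - H(Y)

H(X,Y) = -Σ_{x,y} P(x,y) log₂ P(x,y). Per-cell terms -P(x,y)·log₂P(x,y):
  X=0: 0.5223, 0.3064, 0.3833, 0.5057
  X=1: 0.3064, 0.0000, 0.1967, 0.3064
  (cells with P = 0 contribute 0)
Sum of the 8 terms: H(X,Y) = 2.5272 bits

Marginal of Y (column sums):
  P(Y=0) = 7/23 + 2/23 = 9/23
  P(Y=1) = 2/23 + 0 = 2/23
  P(Y=2) = 3/23 + 1/23 = 4/23
  P(Y=3) = 6/23 + 2/23 = 8/23
H(Y) = -[(9/23)·log₂(9/23) + (2/23)·log₂(2/23) + (4/23)·log₂(4/23) + (8/23)·log₂(8/23)]
  = 0.5297 + 0.3064 + 0.4389 + 0.5299 = 1.8049 bits

H(X|Y) = H(X,Y) - H(Y) = 2.5272 - 1.8049 = 0.7223 bits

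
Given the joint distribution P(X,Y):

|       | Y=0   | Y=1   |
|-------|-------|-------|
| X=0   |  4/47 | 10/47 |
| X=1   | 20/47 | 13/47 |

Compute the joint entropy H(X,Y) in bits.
1.8149 bits

H(X,Y) = -Σ_{x,y} P(x,y) log₂ P(x,y). Per-cell terms -P(x,y)·log₂P(x,y):
  X=0: 0.30252, 0.47503
  X=1: 0.52454, 0.51285
Sum of the 4 terms: H(X,Y) = 1.8149 bits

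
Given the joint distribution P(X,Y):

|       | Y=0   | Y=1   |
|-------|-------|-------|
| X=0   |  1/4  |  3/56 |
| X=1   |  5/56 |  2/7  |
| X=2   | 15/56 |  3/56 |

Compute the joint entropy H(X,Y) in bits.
2.2890 bits

H(X,Y) = -Σ_{x,y} P(x,y) log₂ P(x,y). Per-cell terms -P(x,y)·log₂P(x,y):
  X=0: 0.50000, 0.22620
  X=1: 0.31120, 0.51639
  X=2: 0.50905, 0.22620
Sum of the 6 terms: H(X,Y) = 2.2890 bits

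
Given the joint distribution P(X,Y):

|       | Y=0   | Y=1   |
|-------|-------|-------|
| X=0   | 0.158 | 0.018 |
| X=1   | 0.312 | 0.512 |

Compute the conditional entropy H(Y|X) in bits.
0.8724 bits

H(Y|X) = H(X,Y) - H(X)

H(X,Y) = -Σ_{x,y} P(x,y) log₂ P(x,y). Per-cell terms -P(x,y)·log₂P(x,y):
  X=0: 0.420597, 0.104325
  X=1: 0.524279, 0.494482
Sum of the 4 terms: H(X,Y) = 1.54368 bits

Marginal of X (row sums):
  P(X=0) = 0.158 + 0.018 = 0.176
  P(X=1) = 0.312 + 0.512 = 0.824
H(X) = -[0.176·log₂(0.176) + 0.824·log₂(0.824)]
  = 0.441118 + 0.230130 = 0.67125 bits

H(Y|X) = H(X,Y) - H(X) = 1.54368 - 0.67125 = 0.8724 bits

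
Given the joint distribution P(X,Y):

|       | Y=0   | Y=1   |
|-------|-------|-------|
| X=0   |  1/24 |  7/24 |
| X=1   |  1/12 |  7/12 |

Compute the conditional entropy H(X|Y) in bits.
0.9183 bits

H(X|Y) = H(X,Y) - H(Y)

H(X,Y) = -Σ_{x,y} P(x,y) log₂ P(x,y). Per-cell terms -P(x,y)·log₂P(x,y):
  X=0: 0.19104, 0.51847
  X=1: 0.29875, 0.45360
Sum of the 4 terms: H(X,Y) = 1.4619 bits

Marginal of Y (column sums):
  P(Y=0) = 1/24 + 1/12 = 1/8
  P(Y=1) = 7/24 + 7/12 = 7/8
H(Y) = -[(1/8)·log₂(1/8) + (7/8)·log₂(7/8)]
  = 0.37500 + 0.16856 = 0.5436 bits

H(X|Y) = H(X,Y) - H(Y) = 1.4619 - 0.5436 = 0.9183 bits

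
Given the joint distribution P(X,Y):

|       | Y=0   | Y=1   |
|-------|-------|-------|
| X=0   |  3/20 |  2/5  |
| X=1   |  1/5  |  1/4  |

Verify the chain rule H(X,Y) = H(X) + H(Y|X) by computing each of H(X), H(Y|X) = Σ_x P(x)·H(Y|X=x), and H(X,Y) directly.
H(X) = 0.9928 bits, H(Y|X) = 0.9109 bits, H(X,Y) = 1.9037 bits

Marginal of X (row sums):
  P(X=0) = 3/20 + 2/5 = 11/20
  P(X=1) = 1/5 + 1/4 = 9/20
H(X) = -[(11/20)·log₂(11/20) + (9/20)·log₂(9/20)]
  = 0.47437 + 0.51840 = 0.9928 bits

H(Y|X) = Σ_x P(x)·H(Y|X=x):
  X=0: P(X=0) = 11/20, P(Y|X=0) = (3/11, 8/11) → H(Y|X=0) = 0.84535
  X=1: P(X=1) = 9/20, P(Y|X=1) = (4/9, 5/9) → H(Y|X=1) = 0.99108
H(Y|X) = (11/20)·0.84535 + (9/20)·0.99108 = 0.9109 bits

H(X,Y) = -Σ_{x,y} P(x,y) log₂ P(x,y). Per-cell terms -P(x,y)·log₂P(x,y):
  X=0: 0.41054, 0.52877
  X=1: 0.46439, 0.50000
Sum of the 4 terms: H(X,Y) = 1.9037 bits

Chain rule check:
  H(X) + H(Y|X) = 0.9928 + 0.9109 = 1.9037 bits
  H(X,Y) = 1.9037 bits
✓ Chain rule verified.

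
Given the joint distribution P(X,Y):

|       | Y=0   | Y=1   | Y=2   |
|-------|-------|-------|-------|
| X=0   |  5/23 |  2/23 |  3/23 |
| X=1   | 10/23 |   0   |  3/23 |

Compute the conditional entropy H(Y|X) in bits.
1.0864 bits

H(Y|X) = H(X,Y) - H(X)

H(X,Y) = -Σ_{x,y} P(x,y) log₂ P(x,y). Per-cell terms -P(x,y)·log₂P(x,y):
  X=0: 0.47862, 0.30640, 0.38330
  X=1: 0.52245, 0.00000, 0.38330
  (cells with P = 0 contribute 0)
Sum of the 6 terms: H(X,Y) = 2.0741 bits

Marginal of X (row sums):
  P(X=0) = 5/23 + 2/23 + 3/23 = 10/23
  P(X=1) = 10/23 + 0 + 3/23 = 13/23
H(X) = -[(10/23)·log₂(10/23) + (13/23)·log₂(13/23)]
  = 0.52245 + 0.46524 = 0.9877 bits

H(Y|X) = H(X,Y) - H(X) = 2.0741 - 0.9877 = 1.0864 bits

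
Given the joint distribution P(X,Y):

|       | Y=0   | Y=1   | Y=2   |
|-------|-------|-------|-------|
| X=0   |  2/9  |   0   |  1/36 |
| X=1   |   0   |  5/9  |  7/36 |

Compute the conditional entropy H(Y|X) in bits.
0.7450 bits

H(Y|X) = H(X,Y) - H(X)

H(X,Y) = -Σ_{x,y} P(x,y) log₂ P(x,y). Per-cell terms -P(x,y)·log₂P(x,y):
  X=0: 0.4822, 0.0000, 0.1436
  X=1: 0.0000, 0.4711, 0.4594
  (cells with P = 0 contribute 0)
Sum of the 6 terms: H(X,Y) = 1.5563 bits

Marginal of X (row sums):
  P(X=0) = 2/9 + 0 + 1/36 = 1/4
  P(X=1) = 0 + 5/9 + 7/36 = 3/4
H(X) = -[(1/4)·log₂(1/4) + (3/4)·log₂(3/4)]
  = 0.5000 + 0.3113 = 0.8113 bits

H(Y|X) = H(X,Y) - H(X) = 1.5563 - 0.8113 = 0.7450 bits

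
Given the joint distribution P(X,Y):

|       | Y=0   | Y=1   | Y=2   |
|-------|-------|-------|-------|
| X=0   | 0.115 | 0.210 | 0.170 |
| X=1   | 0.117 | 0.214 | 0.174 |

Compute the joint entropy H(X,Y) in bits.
2.5434 bits

H(X,Y) = -Σ_{x,y} P(x,y) log₂ P(x,y). Per-cell terms -P(x,y)·log₂P(x,y):
  X=0: 0.3588, 0.4728, 0.4346
  X=1: 0.3622, 0.4760, 0.4390
Sum of the 6 terms: H(X,Y) = 2.5434 bits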